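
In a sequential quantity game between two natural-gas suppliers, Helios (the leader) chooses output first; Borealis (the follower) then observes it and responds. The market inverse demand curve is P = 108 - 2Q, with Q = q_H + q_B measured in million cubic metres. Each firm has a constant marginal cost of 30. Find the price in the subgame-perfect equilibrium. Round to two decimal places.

The follower Borealis best-responds to any q_H: π_B = (108 - 2Q)q_B - 30q_B.
∂π_B/∂q_B = 78 - 2q_H - 4q_B = 0 gives the reaction function q_B = (78 - 2q_H)/4.
Helios substitutes q_B(q_H) into its own profit: π_H = q_H(108 - 2q_H - (78 - 2q_H)/2) - 30q_H = (69 - q_H)q_H - 30q_H.
The leader's first-order condition 39 - 2q_H = 0 yields q_H = 39/2.
Then q_B = (78 - 2·(39/2))/4 = 39/4.
Total output Q = 117/4, so price P = 108 - 2·(117/4) = 99/2.

49.50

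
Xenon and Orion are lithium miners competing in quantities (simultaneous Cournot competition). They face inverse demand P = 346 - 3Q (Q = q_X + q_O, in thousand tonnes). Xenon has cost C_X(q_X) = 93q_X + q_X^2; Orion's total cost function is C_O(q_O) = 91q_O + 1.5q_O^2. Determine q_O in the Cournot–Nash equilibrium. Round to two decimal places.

20.33

Xenon's profit: π_X = (346 - 3Q)q_X - (93q_X + q_X²). Setting ∂π_X/∂q_X = 0: 253 - 8q_X - 3(q_O) = 0.
Orion's profit: π_O = (346 - 3Q)q_O - (91q_O + (3/2)q_O²). Setting ∂π_O/∂q_O = 0: 255 - 9q_O - 3(q_X) = 0.
So q_X = (253 - 3q_O)/8 and q_O = (255 - 3q_X)/9.
Substituting one into the other gives q_X = 24 and q_O = 61/3.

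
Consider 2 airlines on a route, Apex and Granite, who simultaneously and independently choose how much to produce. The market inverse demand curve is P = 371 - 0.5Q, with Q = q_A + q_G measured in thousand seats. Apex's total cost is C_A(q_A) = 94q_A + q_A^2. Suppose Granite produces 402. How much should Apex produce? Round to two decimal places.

With the rival's output fixed at 402, Apex's profit is π_A = (371 - (1/2)·402 - (1/2)q_A)q_A - (94q_A + q_A²) = (170 - (1/2)q_A)q_A - (94q_A + q_A²).
∂π_A/∂q_A = 76 - 3q_A = 0, so q_A = 76/3.

25.33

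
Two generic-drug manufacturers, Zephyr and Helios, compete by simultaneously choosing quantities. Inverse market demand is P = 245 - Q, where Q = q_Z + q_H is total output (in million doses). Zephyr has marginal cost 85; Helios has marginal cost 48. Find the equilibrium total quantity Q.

119

Zephyr's profit: π_Z = (245 - Q)q_Z - (85q_Z). Setting ∂π_Z/∂q_Z = 0: 160 - 2q_Z - (q_H) = 0.
Helios's profit: π_H = (245 - Q)q_H - (48q_H). Setting ∂π_H/∂q_H = 0: 197 - 2q_H - (q_Z) = 0.
Best responses: q_Z = (160 - q_H)/2, q_H = (197 - q_Z)/2.
Substituting one into the other gives q_Z = 41 and q_H = 78.
Total output Q = 41 + 78 = 119.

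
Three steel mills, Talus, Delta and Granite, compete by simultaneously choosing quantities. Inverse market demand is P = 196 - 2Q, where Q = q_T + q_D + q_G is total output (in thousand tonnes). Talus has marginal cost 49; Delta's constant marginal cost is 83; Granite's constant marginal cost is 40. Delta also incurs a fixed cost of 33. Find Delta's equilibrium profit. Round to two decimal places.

7.50

Talus's profit: π_T = (196 - 2Q)q_T - (49q_T). Setting ∂π_T/∂q_T = 0: 147 - 4q_T - 2(q_D + q_G) = 0.
Delta's first-order condition: 113 - 4q_D - 2(q_T + q_G) = 0.
Granite's first-order condition: 156 - 4q_G - 2(q_T + q_D) = 0.
Summing all 3 equations gives 416 − 8Q = 0, hence Q = 52.
Back-substituting: q_T = (147 − 104)/2 = 43/2, q_D = (113 − 104)/2 = 9/2, q_G = (156 − 104)/2 = 26.
Price P = 196 - 2·52 = 92.
Delta's profit: (92 - 83)·(9/2) - 33 = 15/2.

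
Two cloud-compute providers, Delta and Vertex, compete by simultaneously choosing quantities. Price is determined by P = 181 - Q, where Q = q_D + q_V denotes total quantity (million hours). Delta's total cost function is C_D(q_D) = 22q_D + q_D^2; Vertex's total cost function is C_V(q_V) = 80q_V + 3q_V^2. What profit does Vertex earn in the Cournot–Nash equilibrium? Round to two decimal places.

Delta's profit: π_D = (181 - Q)q_D - (22q_D + q_D²). Setting ∂π_D/∂q_D = 0: 159 - 4q_D - (q_V) = 0.
Vertex's first-order condition: 101 - 8q_V - (q_D) = 0.
Best responses: q_D = (159 - q_V)/4, q_V = (101 - q_D)/8.
Substituting one into the other gives q_D = 1171/31 and q_V = 245/31.
Price P = 181 - 1416/31 = 135.3226.
Vertex's profit: 135.3226·(245/31) - 80·(245/31) - 3(245/31)² = 249.8439.

249.84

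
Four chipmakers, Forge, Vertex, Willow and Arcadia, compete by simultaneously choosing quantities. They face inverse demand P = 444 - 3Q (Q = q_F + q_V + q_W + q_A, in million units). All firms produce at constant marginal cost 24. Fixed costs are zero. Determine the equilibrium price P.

A representative firm's profit is π_i = q_i(444 - 3Q) - 24q_i.
Setting ∂π_i/∂q_i = 0 with rivals' quantities fixed: 420 - 6q_i - 3·Σ_{j≠i} q_j = 0.
With identical firms every q_j equals q_i, so Σ_{j≠i} q_j = 3q_i and 420 = 15q_i, giving q_i = 28.
Total output Q = 112, so price P = 444 - 3·112 = 108.

108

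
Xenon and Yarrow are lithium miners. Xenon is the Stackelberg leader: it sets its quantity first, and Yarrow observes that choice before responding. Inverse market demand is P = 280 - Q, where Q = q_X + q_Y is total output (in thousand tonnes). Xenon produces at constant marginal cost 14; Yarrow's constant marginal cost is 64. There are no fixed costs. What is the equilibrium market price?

93

The follower Yarrow best-responds to any q_X: π_Y = (280 - Q)q_Y - 64q_Y.
Setting the follower's marginal profit to zero, 216 - q_X - 2q_Y = 0, i.e. q_Y = (216 - q_X)/2.
Xenon substitutes q_Y(q_X) into its own profit: π_X = q_X(280 - q_X - (216 - q_X)/2) - 14q_X = (172 - (1/2)q_X)q_X - 14q_X.
The leader's first-order condition 158 - q_X = 0 yields q_X = 158.
Then q_Y = (216 - 158)/2 = 29.
Total output Q = 187, so price P = 280 - 187 = 93.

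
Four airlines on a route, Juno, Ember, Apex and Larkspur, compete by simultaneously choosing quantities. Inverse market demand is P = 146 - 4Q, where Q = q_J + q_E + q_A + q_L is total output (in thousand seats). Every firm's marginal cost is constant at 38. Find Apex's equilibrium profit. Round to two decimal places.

Each firm earns π_i = (146 - 4Q)q_i - 38q_i.
First-order condition (treating rivals' output as given): 108 - 8q_i - 4·Σ_{j≠i} q_j = 0.
By symmetry each firm produces the same amount; substituting Σ_{j≠i} q_j = 3q_i yields q_i = 108/20 = 27/5.
Price P = 146 - 4·(108/5) = 298/5.
Apex's profit: (298/5 - 38)·(27/5) = 116.6400.

116.64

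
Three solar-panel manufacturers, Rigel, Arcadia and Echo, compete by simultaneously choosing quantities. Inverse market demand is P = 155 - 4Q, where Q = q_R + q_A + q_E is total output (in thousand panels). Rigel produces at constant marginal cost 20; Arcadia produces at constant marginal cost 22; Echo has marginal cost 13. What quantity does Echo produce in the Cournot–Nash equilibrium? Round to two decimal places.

Rigel's profit: π_R = (155 - 4Q)q_R - (20q_R). Setting ∂π_R/∂q_R = 0: 135 - 8q_R - 4(q_A + q_E) = 0.
Arcadia's profit: π_A = (155 - 4Q)q_A - (22q_A). Setting ∂π_A/∂q_A = 0: 133 - 8q_A - 4(q_R + q_E) = 0.
Echo's profit: π_E = (155 - 4Q)q_E - (13q_E). Setting ∂π_E/∂q_E = 0: 142 - 8q_E - 4(q_R + q_A) = 0.
Adding the 3 conditions: 410 − 8Q − 8Q = 0, i.e. Q = 205/8.
Back-substituting: q_R = (135 − 205/2)/4 = 65/8, q_A = (133 − 205/2)/4 = 61/8, q_E = (142 − 205/2)/4 = 79/8.

9.88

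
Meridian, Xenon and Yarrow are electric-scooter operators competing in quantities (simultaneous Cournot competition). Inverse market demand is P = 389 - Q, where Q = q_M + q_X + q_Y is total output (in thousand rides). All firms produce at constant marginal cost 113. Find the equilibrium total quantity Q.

Each firm earns π_i = (389 - Q)q_i - 113q_i.
First-order condition (treating rivals' output as given): 276 - 2q_i - Σ_{j≠i} q_j = 0.
With identical firms every q_j equals q_i, so Σ_{j≠i} q_j = 2q_i and 276 = 4q_i, giving q_i = 69.
Total output Q = 69 + 69 + 69 = 207.

207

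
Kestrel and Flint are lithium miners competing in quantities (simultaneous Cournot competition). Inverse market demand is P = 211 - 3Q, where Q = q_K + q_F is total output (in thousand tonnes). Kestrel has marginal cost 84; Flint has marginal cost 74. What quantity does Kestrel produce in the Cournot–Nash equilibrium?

Kestrel's profit: π_K = (211 - 3Q)q_K - (84q_K). Setting ∂π_K/∂q_K = 0: 127 - 6q_K - 3(q_F) = 0.
Flint's first-order condition: 137 - 6q_F - 3(q_K) = 0.
Best responses: q_K = (127 - 3q_F)/6, q_F = (137 - 3q_K)/6.
Solving the pair: q_K = 13, q_F = 49/3.

13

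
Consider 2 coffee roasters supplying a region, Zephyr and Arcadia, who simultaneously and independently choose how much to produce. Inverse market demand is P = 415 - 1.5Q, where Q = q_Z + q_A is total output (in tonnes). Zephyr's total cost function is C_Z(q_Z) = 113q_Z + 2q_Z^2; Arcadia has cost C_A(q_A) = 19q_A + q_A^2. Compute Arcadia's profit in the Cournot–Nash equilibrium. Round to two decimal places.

Zephyr's profit: π_Z = (415 - 1.5Q)q_Z - (113q_Z + 2q_Z²). Setting ∂π_Z/∂q_Z = 0: 302 - 7q_Z - (3/2)(q_A) = 0.
Arcadia's first-order condition: 396 - 5q_A - (3/2)(q_Z) = 0.
So q_Z = (302 - (3/2)q_A)/7 and q_A = (396 - (3/2)q_Z)/5.
Solving the pair: q_Z = 27.9695, q_A = 70.8092.
Price P = 415 - (3/2)·98.7786 = 266.8321.
Arcadia's profit: 266.8321·70.8092 - 19·70.8092 - 70.8092² = 12534.8430.

12534.84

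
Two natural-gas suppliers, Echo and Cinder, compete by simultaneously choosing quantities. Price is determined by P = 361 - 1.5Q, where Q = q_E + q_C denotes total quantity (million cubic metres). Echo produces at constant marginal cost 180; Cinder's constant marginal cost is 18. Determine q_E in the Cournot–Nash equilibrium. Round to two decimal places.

4.22

Echo's profit: π_E = (361 - 1.5Q)q_E - (180q_E). Setting ∂π_E/∂q_E = 0: 181 - 3q_E - (3/2)(q_C) = 0.
Cinder's first-order condition: 343 - 3q_C - (3/2)(q_E) = 0.
So q_E = (181 - (3/2)q_C)/3 and q_C = (343 - (3/2)q_E)/3.
Substituting one into the other gives q_E = 38/9 and q_C = 1010/9.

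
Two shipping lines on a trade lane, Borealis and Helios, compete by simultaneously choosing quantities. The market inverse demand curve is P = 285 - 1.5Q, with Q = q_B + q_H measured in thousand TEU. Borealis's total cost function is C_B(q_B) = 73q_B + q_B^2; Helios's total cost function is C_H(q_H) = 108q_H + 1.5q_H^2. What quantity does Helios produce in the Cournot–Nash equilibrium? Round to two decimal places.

20.43

Borealis's profit: π_B = (285 - 1.5Q)q_B - (73q_B + q_B²). Setting ∂π_B/∂q_B = 0: 212 - 5q_B - (3/2)(q_H) = 0.
Helios's profit: π_H = (285 - 1.5Q)q_H - (108q_H + (3/2)q_H²). Setting ∂π_H/∂q_H = 0: 177 - 6q_H - (3/2)(q_B) = 0.
Best responses: q_B = (212 - (3/2)q_H)/5, q_H = (177 - (3/2)q_B)/6.
Substituting one into the other gives q_B = 1342/37 and q_H = 756/37.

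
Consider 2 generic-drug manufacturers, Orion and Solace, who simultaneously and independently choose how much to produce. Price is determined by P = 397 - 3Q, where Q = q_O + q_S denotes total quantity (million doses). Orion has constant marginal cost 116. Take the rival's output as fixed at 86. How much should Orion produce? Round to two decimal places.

3.83

With the rival's output fixed at 86, Orion's profit is π_O = (397 - 3·86 - 3q_O)q_O - (116q_O) = (139 - 3q_O)q_O - (116q_O).
∂π_O/∂q_O = 23 - 6q_O = 0, so q_O = 23/6.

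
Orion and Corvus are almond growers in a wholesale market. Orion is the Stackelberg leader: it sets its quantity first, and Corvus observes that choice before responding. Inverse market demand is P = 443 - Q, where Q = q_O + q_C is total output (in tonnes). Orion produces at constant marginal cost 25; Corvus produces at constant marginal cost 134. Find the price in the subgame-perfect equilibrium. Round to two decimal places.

156.75

Solve by backward induction. Given q_O, the follower Corvus maximises π_C = (443 - q_O - q_C)q_C - 134q_C.
Setting the follower's marginal profit to zero, 309 - q_O - 2q_C = 0, i.e. q_C = (309 - q_O)/2.
Orion substitutes q_C(q_O) into its own profit: π_O = q_O(443 - q_O - (309 - q_O)/2) - 25q_O = (577/2 - (1/2)q_O)q_O - 25q_O.
Leader FOC: 527/2 - q_O = 0, so q_O = 527/2.
Then q_C = (309 - 527/2)/2 = 91/4.
Total output Q = 1145/4, so price P = 443 - 1145/4 = 627/4.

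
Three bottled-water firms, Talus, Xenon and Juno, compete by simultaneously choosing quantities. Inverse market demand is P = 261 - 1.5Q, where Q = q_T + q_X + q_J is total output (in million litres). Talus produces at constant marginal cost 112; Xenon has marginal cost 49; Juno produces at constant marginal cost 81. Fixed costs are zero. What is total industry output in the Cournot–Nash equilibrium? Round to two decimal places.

90.17

Talus's profit: π_T = (261 - 1.5Q)q_T - (112q_T). Setting ∂π_T/∂q_T = 0: 149 - 3q_T - (3/2)(q_X + q_J) = 0.
Xenon's profit: π_X = (261 - 1.5Q)q_X - (49q_X). Setting ∂π_X/∂q_X = 0: 212 - 3q_X - (3/2)(q_T + q_J) = 0.
Juno's first-order condition: 180 - 3q_J - (3/2)(q_T + q_X) = 0.
Summing all 3 equations gives 541 − 6Q = 0, hence Q = 541/6.
Back-substituting: q_T = (149 − 541/4)/(3/2) = 55/6, q_X = (212 − 541/4)/(3/2) = 307/6, q_J = (180 − 541/4)/(3/2) = 179/6.
Total output Q = 55/6 + 307/6 + 179/6 = 541/6.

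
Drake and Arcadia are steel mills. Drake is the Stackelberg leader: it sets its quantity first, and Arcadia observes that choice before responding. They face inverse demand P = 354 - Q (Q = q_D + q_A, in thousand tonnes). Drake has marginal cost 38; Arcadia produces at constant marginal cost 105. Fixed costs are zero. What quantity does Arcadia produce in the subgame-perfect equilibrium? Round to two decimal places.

Solve by backward induction. Given q_D, the follower Arcadia maximises π_A = (354 - q_D - q_A)q_A - 105q_A.
Follower FOC: 249 - q_D - 2q_A = 0, so q_A(q_D) = (249 - q_D)/2.
Drake substitutes q_A(q_D) into its own profit: π_D = q_D(354 - q_D - (249 - q_D)/2) - 38q_D = (459/2 - (1/2)q_D)q_D - 38q_D.
The leader's first-order condition 383/2 - q_D = 0 yields q_D = 383/2.
Then q_A = (249 - 383/2)/2 = 115/4.

28.75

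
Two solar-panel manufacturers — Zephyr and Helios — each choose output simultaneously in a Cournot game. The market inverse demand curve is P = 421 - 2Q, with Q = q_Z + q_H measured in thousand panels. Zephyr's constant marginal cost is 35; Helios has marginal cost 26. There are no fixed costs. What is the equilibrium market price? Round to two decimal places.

Zephyr's profit: π_Z = (421 - 2Q)q_Z - (35q_Z). Setting ∂π_Z/∂q_Z = 0: 386 - 4q_Z - 2(q_H) = 0.
Helios's profit: π_H = (421 - 2Q)q_H - (26q_H). Setting ∂π_H/∂q_H = 0: 395 - 4q_H - 2(q_Z) = 0.
So q_Z = (386 - 2q_H)/4 and q_H = (395 - 2q_Z)/4.
Substituting one into the other gives q_Z = 377/6 and q_H = 202/3.
Total output Q = 781/6, so price P = 421 - 2·(781/6) = 482/3.

160.67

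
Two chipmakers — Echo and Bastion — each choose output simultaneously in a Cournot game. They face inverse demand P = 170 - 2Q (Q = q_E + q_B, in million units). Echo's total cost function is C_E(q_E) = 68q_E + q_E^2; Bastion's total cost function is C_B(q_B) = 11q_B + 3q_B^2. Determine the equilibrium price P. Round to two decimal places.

118.14

Echo's profit: π_E = (170 - 2Q)q_E - (68q_E + q_E²). Setting ∂π_E/∂q_E = 0: 102 - 6q_E - 2(q_B) = 0.
Bastion's profit: π_B = (170 - 2Q)q_B - (11q_B + 3q_B²). Setting ∂π_B/∂q_B = 0: 159 - 10q_B - 2(q_E) = 0.
Rearranging gives the reaction functions q_E = (102 - 2q_B)/6 and q_B = (159 - 2q_E)/10.
Substituting one into the other gives q_E = 351/28 and q_B = 375/28.
Total output Q = 363/14, so price P = 170 - 2·(363/14) = 827/7.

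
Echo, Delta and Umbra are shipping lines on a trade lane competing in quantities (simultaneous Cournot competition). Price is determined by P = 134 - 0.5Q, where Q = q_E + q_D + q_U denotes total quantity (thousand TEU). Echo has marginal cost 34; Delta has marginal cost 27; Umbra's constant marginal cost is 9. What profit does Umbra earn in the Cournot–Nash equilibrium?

Echo's profit: π_E = (134 - 0.5Q)q_E - (34q_E). Setting ∂π_E/∂q_E = 0: 100 - q_E - (1/2)(q_D + q_U) = 0.
Delta's first-order condition: 107 - q_D - (1/2)(q_E + q_U) = 0.
Umbra's profit: π_U = (134 - 0.5Q)q_U - (9q_U). Setting ∂π_U/∂q_U = 0: 125 - q_U - (1/2)(q_E + q_D) = 0.
Adding the 3 first-order conditions: 332 − 2Q = 0, so Q = 166.
Back-substituting: q_E = (100 − 83)/(1/2) = 34, q_D = (107 − 83)/(1/2) = 48, q_U = (125 − 83)/(1/2) = 84.
Price P = 134 - (1/2)·166 = 51.
Umbra's profit: (51 - 9)·84 = 3528.

3528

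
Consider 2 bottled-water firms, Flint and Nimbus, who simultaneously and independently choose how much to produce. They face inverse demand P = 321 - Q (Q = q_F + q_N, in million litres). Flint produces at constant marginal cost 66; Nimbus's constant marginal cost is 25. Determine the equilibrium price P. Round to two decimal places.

137.33

Flint's profit: π_F = (321 - Q)q_F - (66q_F). Setting ∂π_F/∂q_F = 0: 255 - 2q_F - (q_N) = 0.
Nimbus's first-order condition: 296 - 2q_N - (q_F) = 0.
So q_F = (255 - q_N)/2 and q_N = (296 - q_F)/2.
Solving the pair: q_F = 214/3, q_N = 337/3.
Total output Q = 551/3, so price P = 321 - 551/3 = 412/3.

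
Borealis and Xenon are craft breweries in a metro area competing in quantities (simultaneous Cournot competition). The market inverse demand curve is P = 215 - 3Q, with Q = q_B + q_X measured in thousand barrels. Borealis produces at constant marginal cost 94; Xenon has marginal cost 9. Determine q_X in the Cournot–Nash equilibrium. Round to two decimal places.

Borealis's profit: π_B = (215 - 3Q)q_B - (94q_B). Setting ∂π_B/∂q_B = 0: 121 - 6q_B - 3(q_X) = 0.
Xenon's profit: π_X = (215 - 3Q)q_X - (9q_X). Setting ∂π_X/∂q_X = 0: 206 - 6q_X - 3(q_B) = 0.
Rearranging gives the reaction functions q_B = (121 - 3q_X)/6 and q_X = (206 - 3q_B)/6.
Solving the pair: q_B = 4, q_X = 97/3.

32.33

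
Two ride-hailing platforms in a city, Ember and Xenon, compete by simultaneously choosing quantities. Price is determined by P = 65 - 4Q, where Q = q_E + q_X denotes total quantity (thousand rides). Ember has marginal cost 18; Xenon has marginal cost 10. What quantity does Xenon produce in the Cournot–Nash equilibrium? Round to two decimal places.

Ember's profit: π_E = (65 - 4Q)q_E - (18q_E). Setting ∂π_E/∂q_E = 0: 47 - 8q_E - 4(q_X) = 0.
Xenon's first-order condition: 55 - 8q_X - 4(q_E) = 0.
Best responses: q_E = (47 - 4q_X)/8, q_X = (55 - 4q_E)/8.
Substituting one into the other gives q_E = 13/4 and q_X = 21/4.

5.25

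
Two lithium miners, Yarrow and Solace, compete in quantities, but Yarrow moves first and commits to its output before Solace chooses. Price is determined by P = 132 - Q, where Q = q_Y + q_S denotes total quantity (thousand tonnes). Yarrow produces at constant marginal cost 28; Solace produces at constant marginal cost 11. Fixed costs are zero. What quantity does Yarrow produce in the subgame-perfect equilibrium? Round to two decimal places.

43.50

Solve by backward induction. Given q_Y, the follower Solace maximises π_S = (132 - q_Y - q_S)q_S - 11q_S.
Follower FOC: 121 - q_Y - 2q_S = 0, so q_S(q_Y) = (121 - q_Y)/2.
Yarrow substitutes q_S(q_Y) into its own profit: π_Y = q_Y(132 - q_Y - (121 - q_Y)/2) - 28q_Y = (143/2 - (1/2)q_Y)q_Y - 28q_Y.
The leader's first-order condition 87/2 - q_Y = 0 yields q_Y = 87/2.
Then q_S = (121 - 87/2)/2 = 155/4.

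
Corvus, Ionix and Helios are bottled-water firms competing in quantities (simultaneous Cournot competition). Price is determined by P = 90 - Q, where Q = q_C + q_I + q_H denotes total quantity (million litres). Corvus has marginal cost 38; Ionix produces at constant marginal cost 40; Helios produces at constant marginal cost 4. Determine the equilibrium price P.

Corvus's profit: π_C = (90 - Q)q_C - (38q_C). Setting ∂π_C/∂q_C = 0: 52 - 2q_C - (q_I + q_H) = 0.
Ionix's profit: π_I = (90 - Q)q_I - (40q_I). Setting ∂π_I/∂q_I = 0: 50 - 2q_I - (q_C + q_H) = 0.
Helios's first-order condition: 86 - 2q_H - (q_C + q_I) = 0.
Summing all 3 equations gives 188 − 4Q = 0, hence Q = 47.
Back-substituting: q_C = (52 − 47) = 5, q_I = (50 − 47) = 3, q_H = (86 − 47) = 39.
Total output Q = 47, so price P = 90 - 47 = 43.

43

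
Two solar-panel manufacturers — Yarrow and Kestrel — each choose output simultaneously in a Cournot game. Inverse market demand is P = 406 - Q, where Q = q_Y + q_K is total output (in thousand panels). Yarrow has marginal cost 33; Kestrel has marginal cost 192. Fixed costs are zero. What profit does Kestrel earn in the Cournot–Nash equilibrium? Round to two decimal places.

Yarrow's profit: π_Y = (406 - Q)q_Y - (33q_Y). Setting ∂π_Y/∂q_Y = 0: 373 - 2q_Y - (q_K) = 0.
Kestrel's profit: π_K = (406 - Q)q_K - (192q_K). Setting ∂π_K/∂q_K = 0: 214 - 2q_K - (q_Y) = 0.
Best responses: q_Y = (373 - q_K)/2, q_K = (214 - q_Y)/2.
Substituting one into the other gives q_Y = 532/3 and q_K = 55/3.
Price P = 406 - 587/3 = 631/3.
Kestrel's profit: (631/3 - 192)·(55/3) = 336.1111.

336.11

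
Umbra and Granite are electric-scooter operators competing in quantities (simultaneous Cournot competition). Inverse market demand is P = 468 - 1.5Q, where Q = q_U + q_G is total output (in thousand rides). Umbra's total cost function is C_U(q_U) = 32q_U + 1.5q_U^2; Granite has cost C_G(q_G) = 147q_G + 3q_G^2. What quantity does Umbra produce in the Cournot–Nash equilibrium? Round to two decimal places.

66.52

Umbra's profit: π_U = (468 - 1.5Q)q_U - (32q_U + (3/2)q_U²). Setting ∂π_U/∂q_U = 0: 436 - 6q_U - (3/2)(q_G) = 0.
Granite's first-order condition: 321 - 9q_G - (3/2)(q_U) = 0.
Rearranging gives the reaction functions q_U = (436 - (3/2)q_G)/6 and q_G = (321 - (3/2)q_U)/9.
Substituting one into the other gives q_U = 1530/23 and q_G = 1696/69.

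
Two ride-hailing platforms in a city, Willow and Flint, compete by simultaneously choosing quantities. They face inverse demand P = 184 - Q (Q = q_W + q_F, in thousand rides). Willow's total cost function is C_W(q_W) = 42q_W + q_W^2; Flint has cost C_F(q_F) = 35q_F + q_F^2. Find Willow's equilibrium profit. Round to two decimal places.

1560.54

Willow's profit: π_W = (184 - Q)q_W - (42q_W + q_W²). Setting ∂π_W/∂q_W = 0: 142 - 4q_W - (q_F) = 0.
Flint's profit: π_F = (184 - Q)q_F - (35q_F + q_F²). Setting ∂π_F/∂q_F = 0: 149 - 4q_F - (q_W) = 0.
Rearranging gives the reaction functions q_W = (142 - q_F)/4 and q_F = (149 - q_W)/4.
Substituting one into the other gives q_W = 419/15 and q_F = 454/15.
Price P = 184 - 291/5 = 629/5.
Willow's profit: (629/5)·(419/15) - 42·(419/15) - (419/15)² = 1560.5422.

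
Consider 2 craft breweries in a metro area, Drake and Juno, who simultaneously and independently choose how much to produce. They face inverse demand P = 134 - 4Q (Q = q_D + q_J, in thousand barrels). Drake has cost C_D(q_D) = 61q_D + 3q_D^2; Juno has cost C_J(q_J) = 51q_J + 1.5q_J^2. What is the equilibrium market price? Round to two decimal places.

Drake's profit: π_D = (134 - 4Q)q_D - (61q_D + 3q_D²). Setting ∂π_D/∂q_D = 0: 73 - 14q_D - 4(q_J) = 0.
Juno's profit: π_J = (134 - 4Q)q_J - (51q_J + (3/2)q_J²). Setting ∂π_J/∂q_J = 0: 83 - 11q_J - 4(q_D) = 0.
Best responses: q_D = (73 - 4q_J)/14, q_J = (83 - 4q_D)/11.
Solving the pair: q_D = 157/46, q_J = 145/23.
Total output Q = 447/46, so price P = 134 - 4·(447/46) = 95.1304.

95.13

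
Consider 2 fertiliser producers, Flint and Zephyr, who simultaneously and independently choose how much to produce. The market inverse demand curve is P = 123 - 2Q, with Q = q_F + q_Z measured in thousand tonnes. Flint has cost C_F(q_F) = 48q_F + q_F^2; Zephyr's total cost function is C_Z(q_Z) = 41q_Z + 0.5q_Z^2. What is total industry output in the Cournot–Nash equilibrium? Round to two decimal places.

21.27

Flint's profit: π_F = (123 - 2Q)q_F - (48q_F + q_F²). Setting ∂π_F/∂q_F = 0: 75 - 6q_F - 2(q_Z) = 0.
Zephyr's first-order condition: 82 - 5q_Z - 2(q_F) = 0.
Rearranging gives the reaction functions q_F = (75 - 2q_Z)/6 and q_Z = (82 - 2q_F)/5.
Solving the pair: q_F = 211/26, q_Z = 171/13.
Total output Q = 211/26 + 171/13 = 553/26.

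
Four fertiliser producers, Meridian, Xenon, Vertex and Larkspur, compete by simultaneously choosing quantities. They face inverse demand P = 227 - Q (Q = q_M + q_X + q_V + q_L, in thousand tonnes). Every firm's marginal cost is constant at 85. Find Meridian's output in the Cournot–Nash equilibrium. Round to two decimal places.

28.40

A representative firm's profit is π_i = q_i(227 - Q) - 85q_i.
Setting ∂π_i/∂q_i = 0 with rivals' quantities fixed: 142 - 2q_i - Σ_{j≠i} q_j = 0.
With identical firms every q_j equals q_i, so Σ_{j≠i} q_j = 3q_i and 142 = 5q_i, giving q_i = 142/5.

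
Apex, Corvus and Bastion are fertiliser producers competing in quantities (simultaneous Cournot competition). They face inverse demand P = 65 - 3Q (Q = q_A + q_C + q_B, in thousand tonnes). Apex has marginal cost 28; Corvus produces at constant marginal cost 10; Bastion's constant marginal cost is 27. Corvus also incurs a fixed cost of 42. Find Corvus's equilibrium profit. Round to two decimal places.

126.75

Apex's profit: π_A = (65 - 3Q)q_A - (28q_A). Setting ∂π_A/∂q_A = 0: 37 - 6q_A - 3(q_C + q_B) = 0.
Corvus's profit: π_C = (65 - 3Q)q_C - (10q_C). Setting ∂π_C/∂q_C = 0: 55 - 6q_C - 3(q_A + q_B) = 0.
Bastion's first-order condition: 38 - 6q_B - 3(q_A + q_C) = 0.
Adding the 3 first-order conditions: 130 − 12Q = 0, so Q = 65/6.
Back-substituting: q_A = (37 − 65/2)/3 = 3/2, q_C = (55 − 65/2)/3 = 15/2, q_B = (38 − 65/2)/3 = 11/6.
Price P = 65 - 3·(65/6) = 65/2.
Corvus's profit: (65/2 - 10)·(15/2) - 42 = 507/4.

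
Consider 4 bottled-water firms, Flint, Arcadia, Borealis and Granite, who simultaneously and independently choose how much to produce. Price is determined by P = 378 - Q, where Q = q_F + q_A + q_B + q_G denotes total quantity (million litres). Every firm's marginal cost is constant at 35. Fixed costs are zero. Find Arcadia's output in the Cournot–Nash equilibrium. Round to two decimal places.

68.60

Each firm earns π_i = (378 - Q)q_i - 35q_i.
First-order condition (treating rivals' output as given): 343 - 2q_i - Σ_{j≠i} q_j = 0.
By symmetry each firm produces the same amount; substituting Σ_{j≠i} q_j = 3q_i yields q_i = 343/5.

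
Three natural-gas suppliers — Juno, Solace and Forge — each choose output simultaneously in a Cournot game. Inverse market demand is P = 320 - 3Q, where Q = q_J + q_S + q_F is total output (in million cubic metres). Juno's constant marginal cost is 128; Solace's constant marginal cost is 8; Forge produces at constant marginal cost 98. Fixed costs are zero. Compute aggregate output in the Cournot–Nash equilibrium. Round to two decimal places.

60.50

Juno's profit: π_J = (320 - 3Q)q_J - (128q_J). Setting ∂π_J/∂q_J = 0: 192 - 6q_J - 3(q_S + q_F) = 0.
Solace's first-order condition: 312 - 6q_S - 3(q_J + q_F) = 0.
Forge's first-order condition: 222 - 6q_F - 3(q_J + q_S) = 0.
Summing all 3 equations gives 726 − 12Q = 0, hence Q = 121/2.
Back-substituting: q_J = (192 − 363/2)/3 = 7/2, q_S = (312 − 363/2)/3 = 87/2, q_F = (222 − 363/2)/3 = 27/2.
Total output Q = 7/2 + 87/2 + 27/2 = 121/2.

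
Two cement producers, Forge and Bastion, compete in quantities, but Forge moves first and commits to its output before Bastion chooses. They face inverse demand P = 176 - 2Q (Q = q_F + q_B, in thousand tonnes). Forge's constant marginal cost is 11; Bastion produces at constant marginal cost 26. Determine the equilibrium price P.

The follower Bastion best-responds to any q_F: π_B = (176 - 2Q)q_B - 26q_B.
Follower FOC: 150 - 2q_F - 4q_B = 0, so q_B(q_F) = (150 - 2q_F)/4.
The leader anticipates this reaction. Substituting into P = 176 - 2Q gives P = 101 - q_F, so π_F = (101 - q_F)q_F - 11q_F.
Leader FOC: 90 - 2q_F = 0, so q_F = 45.
Then q_B = (150 - 2·45)/4 = 15.
Total output Q = 60, so price P = 176 - 2·60 = 56.

56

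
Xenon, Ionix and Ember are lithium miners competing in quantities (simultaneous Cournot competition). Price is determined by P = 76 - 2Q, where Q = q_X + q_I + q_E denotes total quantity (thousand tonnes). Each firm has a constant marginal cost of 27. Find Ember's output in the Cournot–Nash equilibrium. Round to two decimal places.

6.13

Each firm earns π_i = (76 - 2Q)q_i - 27q_i.
Setting ∂π_i/∂q_i = 0 with rivals' quantities fixed: 49 - 4q_i - 2·Σ_{j≠i} q_j = 0.
By symmetry each firm produces the same amount; substituting Σ_{j≠i} q_j = 2q_i yields q_i = 49/8.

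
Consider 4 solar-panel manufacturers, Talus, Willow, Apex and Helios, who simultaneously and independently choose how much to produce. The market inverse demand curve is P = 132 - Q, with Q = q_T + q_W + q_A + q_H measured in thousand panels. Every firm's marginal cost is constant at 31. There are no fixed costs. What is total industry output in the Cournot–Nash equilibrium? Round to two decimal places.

80.80

A representative firm's profit is π_i = q_i(132 - Q) - 31q_i.
Setting ∂π_i/∂q_i = 0 with rivals' quantities fixed: 101 - 2q_i - Σ_{j≠i} q_j = 0.
With identical firms every q_j equals q_i, so Σ_{j≠i} q_j = 3q_i and 101 = 5q_i, giving q_i = 101/5.
Total output Q = 101/5 + 101/5 + 101/5 + 101/5 = 404/5.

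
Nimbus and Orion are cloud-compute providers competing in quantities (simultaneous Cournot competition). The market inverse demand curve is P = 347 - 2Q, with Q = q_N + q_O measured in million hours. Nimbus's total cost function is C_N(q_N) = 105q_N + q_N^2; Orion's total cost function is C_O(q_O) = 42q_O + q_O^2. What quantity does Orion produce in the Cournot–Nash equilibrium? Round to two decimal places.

Nimbus's profit: π_N = (347 - 2Q)q_N - (105q_N + q_N²). Setting ∂π_N/∂q_N = 0: 242 - 6q_N - 2(q_O) = 0.
Orion's profit: π_O = (347 - 2Q)q_O - (42q_O + q_O²). Setting ∂π_O/∂q_O = 0: 305 - 6q_O - 2(q_N) = 0.
Best responses: q_N = (242 - 2q_O)/6, q_O = (305 - 2q_N)/6.
Substituting one into the other gives q_N = 421/16 and q_O = 673/16.

42.06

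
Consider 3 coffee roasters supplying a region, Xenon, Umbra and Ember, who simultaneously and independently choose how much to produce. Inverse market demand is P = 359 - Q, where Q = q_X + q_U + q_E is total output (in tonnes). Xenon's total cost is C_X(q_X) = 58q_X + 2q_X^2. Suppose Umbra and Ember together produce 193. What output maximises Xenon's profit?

18

With rivals' combined output fixed at 193, Xenon's profit is π_X = (359 - 193 - q_X)q_X - (58q_X + 2q_X²) = (166 - q_X)q_X - (58q_X + 2q_X²).
∂π_X/∂q_X = 108 - 6q_X = 0, so q_X = 18.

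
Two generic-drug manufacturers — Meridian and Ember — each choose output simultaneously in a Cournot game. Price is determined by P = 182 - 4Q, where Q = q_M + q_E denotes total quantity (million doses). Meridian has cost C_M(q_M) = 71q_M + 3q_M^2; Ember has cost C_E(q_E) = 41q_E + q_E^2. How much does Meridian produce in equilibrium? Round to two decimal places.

4.40

Meridian's profit: π_M = (182 - 4Q)q_M - (71q_M + 3q_M²). Setting ∂π_M/∂q_M = 0: 111 - 14q_M - 4(q_E) = 0.
Ember's first-order condition: 141 - 10q_E - 4(q_M) = 0.
Rearranging gives the reaction functions q_M = (111 - 4q_E)/14 and q_E = (141 - 4q_M)/10.
Substituting one into the other gives q_M = 273/62 and q_E = 765/62.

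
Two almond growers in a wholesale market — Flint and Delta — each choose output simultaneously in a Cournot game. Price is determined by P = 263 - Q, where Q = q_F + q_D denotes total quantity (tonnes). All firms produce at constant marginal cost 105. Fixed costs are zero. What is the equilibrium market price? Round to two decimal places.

Each firm earns π_i = (263 - Q)q_i - 105q_i.
First-order condition (treating rivals' output as given): 158 - 2q_i - q_j = 0.
By symmetry each firm produces the same amount; substituting q_j = q_i yields q_i = 158/3.
Total output Q = 316/3, so price P = 263 - 316/3 = 473/3.

157.67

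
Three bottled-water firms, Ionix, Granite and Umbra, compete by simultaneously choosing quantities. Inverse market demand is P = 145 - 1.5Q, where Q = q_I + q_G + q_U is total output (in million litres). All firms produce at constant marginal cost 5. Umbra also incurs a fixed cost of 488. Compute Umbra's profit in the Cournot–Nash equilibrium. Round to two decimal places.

A representative firm's profit is π_i = q_i(145 - 1.5Q) - 5q_i.
First-order condition (treating rivals' output as given): 140 - 3q_i - (3/2)·Σ_{j≠i} q_j = 0.
By symmetry each firm produces the same amount; substituting Σ_{j≠i} q_j = 2q_i yields q_i = 140/6 = 70/3.
Price P = 145 - (3/2)·70 = 40.
Umbra's profit: (40 - 5)·(70/3) - 488 = 986/3.

328.67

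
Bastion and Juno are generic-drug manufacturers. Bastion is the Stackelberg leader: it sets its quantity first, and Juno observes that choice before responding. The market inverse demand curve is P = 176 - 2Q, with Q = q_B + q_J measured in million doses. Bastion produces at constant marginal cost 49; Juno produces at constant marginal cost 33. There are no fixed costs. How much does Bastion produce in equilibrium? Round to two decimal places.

27.75

The follower Juno best-responds to any q_B: π_J = (176 - 2Q)q_J - 33q_J.
Setting the follower's marginal profit to zero, 143 - 2q_B - 4q_J = 0, i.e. q_J = (143 - 2q_B)/4.
Bastion substitutes q_J(q_B) into its own profit: π_B = q_B(176 - 2q_B - (143 - 2q_B)/2) - 49q_B = (209/2 - q_B)q_B - 49q_B.
Leader FOC: 111/2 - 2q_B = 0, so q_B = 111/4.
Then q_J = (143 - 2·(111/4))/4 = 175/8.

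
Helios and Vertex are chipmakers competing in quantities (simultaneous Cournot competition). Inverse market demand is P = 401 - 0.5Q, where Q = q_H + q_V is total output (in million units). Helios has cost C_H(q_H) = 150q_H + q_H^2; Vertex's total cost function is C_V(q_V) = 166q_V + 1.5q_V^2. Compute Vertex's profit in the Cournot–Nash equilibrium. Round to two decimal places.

Helios's profit: π_H = (401 - 0.5Q)q_H - (150q_H + q_H²). Setting ∂π_H/∂q_H = 0: 251 - 3q_H - (1/2)(q_V) = 0.
Vertex's first-order condition: 235 - 4q_V - (1/2)(q_H) = 0.
So q_H = (251 - (1/2)q_V)/3 and q_V = (235 - (1/2)q_H)/4.
Substituting one into the other gives q_H = 75.4468 and q_V = 49.3191.
Price P = 401 - (1/2)·124.7660 = 338.6170.
Vertex's profit: 338.6170·49.3191 - 166·49.3191 - (3/2)·49.3191² = 4864.7569.

4864.76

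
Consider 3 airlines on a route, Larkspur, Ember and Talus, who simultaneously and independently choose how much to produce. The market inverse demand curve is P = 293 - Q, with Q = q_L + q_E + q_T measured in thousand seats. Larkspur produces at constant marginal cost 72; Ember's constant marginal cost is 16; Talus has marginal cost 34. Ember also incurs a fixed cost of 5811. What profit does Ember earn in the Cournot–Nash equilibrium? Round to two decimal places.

1889.06

Larkspur's profit: π_L = (293 - Q)q_L - (72q_L). Setting ∂π_L/∂q_L = 0: 221 - 2q_L - (q_E + q_T) = 0.
Ember's profit: π_E = (293 - Q)q_E - (16q_E). Setting ∂π_E/∂q_E = 0: 277 - 2q_E - (q_L + q_T) = 0.
Talus's profit: π_T = (293 - Q)q_T - (34q_T). Setting ∂π_T/∂q_T = 0: 259 - 2q_T - (q_L + q_E) = 0.
Adding the 3 first-order conditions: 757 − 4Q = 0, so Q = 757/4.
Back-substituting: q_L = (221 − 757/4) = 127/4, q_E = (277 − 757/4) = 351/4, q_T = (259 − 757/4) = 279/4.
Price P = 293 - 757/4 = 415/4.
Ember's profit: (415/4 - 16)·(351/4) - 5811 = 1889.0625.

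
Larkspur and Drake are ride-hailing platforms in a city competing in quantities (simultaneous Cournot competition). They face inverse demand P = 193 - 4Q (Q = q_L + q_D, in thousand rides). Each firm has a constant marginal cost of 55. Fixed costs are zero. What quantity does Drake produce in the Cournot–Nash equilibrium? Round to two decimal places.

Each firm earns π_i = (193 - 4Q)q_i - 55q_i.
First-order condition (treating rivals' output as given): 138 - 8q_i - 4q_j = 0.
By symmetry each firm produces the same amount; substituting q_j = q_i yields q_i = 138/12 = 23/2.

11.50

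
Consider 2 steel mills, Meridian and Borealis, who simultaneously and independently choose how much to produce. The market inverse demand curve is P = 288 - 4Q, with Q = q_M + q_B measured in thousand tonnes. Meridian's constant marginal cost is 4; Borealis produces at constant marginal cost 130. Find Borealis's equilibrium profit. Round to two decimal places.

Meridian's profit: π_M = (288 - 4Q)q_M - (4q_M). Setting ∂π_M/∂q_M = 0: 284 - 8q_M - 4(q_B) = 0.
Borealis's profit: π_B = (288 - 4Q)q_B - (130q_B). Setting ∂π_B/∂q_B = 0: 158 - 8q_B - 4(q_M) = 0.
Best responses: q_M = (284 - 4q_B)/8, q_B = (158 - 4q_M)/8.
Solving the pair: q_M = 205/6, q_B = 8/3.
Price P = 288 - 4·(221/6) = 422/3.
Borealis's profit: (422/3 - 130)·(8/3) = 256/9.

28.44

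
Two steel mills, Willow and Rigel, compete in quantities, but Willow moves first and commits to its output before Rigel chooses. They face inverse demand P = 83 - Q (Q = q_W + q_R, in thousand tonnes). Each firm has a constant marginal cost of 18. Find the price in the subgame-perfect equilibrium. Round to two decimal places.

34.25

Solve by backward induction. Given q_W, the follower Rigel maximises π_R = (83 - q_W - q_R)q_R - 18q_R.
∂π_R/∂q_R = 65 - q_W - 2q_R = 0 gives the reaction function q_R = (65 - q_W)/2.
The leader anticipates this reaction. Substituting into P = 83 - Q gives P = 101/2 - (1/2)q_W, so π_W = (101/2 - (1/2)q_W)q_W - 18q_W.
Maximising: ∂π_W/∂q_W = 65/2 - q_W = 0, giving q_W = 65/2.
Then q_R = (65 - 65/2)/2 = 65/4.
Total output Q = 195/4, so price P = 83 - 195/4 = 137/4.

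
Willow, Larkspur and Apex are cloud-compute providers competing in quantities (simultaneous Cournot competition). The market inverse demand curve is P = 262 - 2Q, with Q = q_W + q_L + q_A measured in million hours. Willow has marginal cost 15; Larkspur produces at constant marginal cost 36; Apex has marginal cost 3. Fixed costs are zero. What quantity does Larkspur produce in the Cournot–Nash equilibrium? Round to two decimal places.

21.50

Willow's profit: π_W = (262 - 2Q)q_W - (15q_W). Setting ∂π_W/∂q_W = 0: 247 - 4q_W - 2(q_L + q_A) = 0.
Larkspur's profit: π_L = (262 - 2Q)q_L - (36q_L). Setting ∂π_L/∂q_L = 0: 226 - 4q_L - 2(q_W + q_A) = 0.
Apex's first-order condition: 259 - 4q_A - 2(q_W + q_L) = 0.
Adding the 3 first-order conditions: 732 − 8Q = 0, so Q = 183/2.
Back-substituting: q_W = (247 − 183)/2 = 32, q_L = (226 − 183)/2 = 43/2, q_A = (259 − 183)/2 = 38.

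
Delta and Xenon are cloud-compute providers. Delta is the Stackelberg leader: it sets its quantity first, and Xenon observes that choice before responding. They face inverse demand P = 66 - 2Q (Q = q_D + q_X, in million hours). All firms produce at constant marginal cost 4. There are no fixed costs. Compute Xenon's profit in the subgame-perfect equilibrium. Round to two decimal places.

120.13

The follower Xenon best-responds to any q_D: π_X = (66 - 2Q)q_X - 4q_X.
∂π_X/∂q_X = 62 - 2q_D - 4q_X = 0 gives the reaction function q_X = (62 - 2q_D)/4.
Delta substitutes q_X(q_D) into its own profit: π_D = q_D(66 - 2q_D - (62 - 2q_D)/2) - 4q_D = (35 - q_D)q_D - 4q_D.
The leader's first-order condition 31 - 2q_D = 0 yields q_D = 31/2.
Then q_X = (62 - 2·(31/2))/4 = 31/4.
Price P = 66 - 2·(93/4) = 39/2.
Xenon's profit: (39/2 - 4)·(31/4) = 961/8.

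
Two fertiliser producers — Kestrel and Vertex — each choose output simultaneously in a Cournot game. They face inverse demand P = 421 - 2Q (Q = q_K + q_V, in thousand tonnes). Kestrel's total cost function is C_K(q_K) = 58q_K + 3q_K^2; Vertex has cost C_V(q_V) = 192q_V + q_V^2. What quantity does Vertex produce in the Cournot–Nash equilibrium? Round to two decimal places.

27.93

Kestrel's profit: π_K = (421 - 2Q)q_K - (58q_K + 3q_K²). Setting ∂π_K/∂q_K = 0: 363 - 10q_K - 2(q_V) = 0.
Vertex's profit: π_V = (421 - 2Q)q_V - (192q_V + q_V²). Setting ∂π_V/∂q_V = 0: 229 - 6q_V - 2(q_K) = 0.
Best responses: q_K = (363 - 2q_V)/10, q_V = (229 - 2q_K)/6.
Substituting one into the other gives q_K = 215/7 and q_V = 391/14.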